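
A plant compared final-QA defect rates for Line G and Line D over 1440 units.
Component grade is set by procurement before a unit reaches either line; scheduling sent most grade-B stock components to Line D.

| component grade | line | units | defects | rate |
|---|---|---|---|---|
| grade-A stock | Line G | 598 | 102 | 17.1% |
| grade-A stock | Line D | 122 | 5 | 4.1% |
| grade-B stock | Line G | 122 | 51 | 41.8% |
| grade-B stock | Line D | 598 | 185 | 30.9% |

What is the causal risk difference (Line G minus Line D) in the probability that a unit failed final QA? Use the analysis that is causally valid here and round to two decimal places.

+0.12

The imbalance in component grade arose from how units were allocated, not from anything the line did; and component grade independently affects the outcome. The pooled gap is confounded — condition on component grade.
Adjusting over the population distribution of component grade: 0.500·(0.171−0.041) + 0.500·(0.418−0.309) = +0.119.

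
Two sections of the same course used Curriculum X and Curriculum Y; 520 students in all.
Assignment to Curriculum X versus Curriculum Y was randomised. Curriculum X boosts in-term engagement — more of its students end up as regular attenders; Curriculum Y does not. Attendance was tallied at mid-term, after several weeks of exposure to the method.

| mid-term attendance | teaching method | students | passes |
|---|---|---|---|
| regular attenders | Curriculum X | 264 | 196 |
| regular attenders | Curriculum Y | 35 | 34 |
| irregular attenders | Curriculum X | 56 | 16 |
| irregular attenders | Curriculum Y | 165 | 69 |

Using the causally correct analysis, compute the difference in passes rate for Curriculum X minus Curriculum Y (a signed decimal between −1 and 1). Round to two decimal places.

The mid-term attendance-specific comparison favours Curriculum Y throughout, but the pooled figures favour Curriculum X. The question is whether to condition on mid-term attendance.
Because the teaching method influences mid-term attendance, mid-term attendance is a post-treatment mediator, not a confounder. Stratifying on it would bias the estimate; the causal effect is the crude pooled difference.
The causal difference is the pooled difference: 0.662 − 0.515 = +0.147.

+0.15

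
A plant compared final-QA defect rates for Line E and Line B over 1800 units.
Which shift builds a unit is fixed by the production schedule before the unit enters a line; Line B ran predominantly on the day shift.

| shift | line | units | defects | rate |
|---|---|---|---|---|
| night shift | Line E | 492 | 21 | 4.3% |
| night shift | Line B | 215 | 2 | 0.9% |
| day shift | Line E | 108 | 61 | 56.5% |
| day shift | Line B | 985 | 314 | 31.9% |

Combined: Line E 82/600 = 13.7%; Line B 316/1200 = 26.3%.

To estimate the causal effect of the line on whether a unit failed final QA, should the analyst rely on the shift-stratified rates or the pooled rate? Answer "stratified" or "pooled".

The shift-specific comparison favours Line B throughout, but the pooled figures favour Line E. The question is whether to condition on shift.
Nothing the line does changes shift; the imbalance is an allocation artefact. With shift also predicting the outcome, the pooled figure is confounded, and the within-stratum comparison is the causal one.
Within each level — night shift: 4.3% vs 0.9%; day shift: 56.5% vs 31.9% — Line B is lower every time.

stratified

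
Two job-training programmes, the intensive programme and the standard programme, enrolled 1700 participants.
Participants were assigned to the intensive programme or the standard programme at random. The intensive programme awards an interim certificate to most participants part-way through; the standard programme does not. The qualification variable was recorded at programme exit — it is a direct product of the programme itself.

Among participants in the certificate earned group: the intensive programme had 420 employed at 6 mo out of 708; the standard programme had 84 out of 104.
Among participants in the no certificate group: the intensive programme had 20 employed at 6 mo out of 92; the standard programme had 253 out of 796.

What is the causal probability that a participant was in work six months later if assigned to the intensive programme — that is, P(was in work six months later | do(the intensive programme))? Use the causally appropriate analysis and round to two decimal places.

0.55

The qualification attained during the programme-specific comparison favours the standard programme throughout, but the pooled figures favour the intensive programme. The question is whether to condition on qualification attained during the programme.
Qualification attained during the programme lies on the pathway programme → qualification attained during the programme → outcome, so adjusting for it blocks the indirect effect. For the total causal effect of programme, use the unadjusted pooled rates.
So P(outcome | do(the intensive programme)) is just the pooled rate for the intensive programme: 440/800 = 0.550.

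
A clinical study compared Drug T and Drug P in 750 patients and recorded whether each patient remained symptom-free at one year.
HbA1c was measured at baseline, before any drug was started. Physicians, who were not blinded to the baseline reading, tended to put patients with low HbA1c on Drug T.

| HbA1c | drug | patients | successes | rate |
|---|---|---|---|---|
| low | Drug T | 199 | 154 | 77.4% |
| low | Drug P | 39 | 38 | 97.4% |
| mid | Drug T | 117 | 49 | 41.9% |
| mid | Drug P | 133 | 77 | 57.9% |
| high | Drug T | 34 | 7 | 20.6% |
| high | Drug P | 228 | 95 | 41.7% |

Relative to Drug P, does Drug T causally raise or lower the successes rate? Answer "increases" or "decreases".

Within every HbA1c level Drug P has the higher rate, yet pooled Drug T does — Simpson's reversal.
HbA1c differs across drugs for reasons unrelated to any effect of the drug itself, and it separately predicts the outcome — a classic confounder. We must compare within HbA1c levels.
Within each level — low: 77.4% vs 97.4%; mid: 41.9% vs 57.9%; high: 20.6% vs 41.7% — Drug P is higher every time.

decreases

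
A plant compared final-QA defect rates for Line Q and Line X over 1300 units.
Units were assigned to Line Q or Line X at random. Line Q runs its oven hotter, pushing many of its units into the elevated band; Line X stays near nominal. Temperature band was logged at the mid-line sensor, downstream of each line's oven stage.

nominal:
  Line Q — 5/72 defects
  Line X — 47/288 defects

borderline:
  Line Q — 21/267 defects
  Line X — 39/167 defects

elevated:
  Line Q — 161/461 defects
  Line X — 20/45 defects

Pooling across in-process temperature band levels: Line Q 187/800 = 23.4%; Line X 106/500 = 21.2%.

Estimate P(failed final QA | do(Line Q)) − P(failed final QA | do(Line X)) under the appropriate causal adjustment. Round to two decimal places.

+0.02

In-process temperature band here is a post-treatment variable shaped by the line; conditioning on it would introduce bias rather than remove it. The overall comparison is the causal one.
The causal difference is the pooled difference: 0.234 − 0.212 = +0.022.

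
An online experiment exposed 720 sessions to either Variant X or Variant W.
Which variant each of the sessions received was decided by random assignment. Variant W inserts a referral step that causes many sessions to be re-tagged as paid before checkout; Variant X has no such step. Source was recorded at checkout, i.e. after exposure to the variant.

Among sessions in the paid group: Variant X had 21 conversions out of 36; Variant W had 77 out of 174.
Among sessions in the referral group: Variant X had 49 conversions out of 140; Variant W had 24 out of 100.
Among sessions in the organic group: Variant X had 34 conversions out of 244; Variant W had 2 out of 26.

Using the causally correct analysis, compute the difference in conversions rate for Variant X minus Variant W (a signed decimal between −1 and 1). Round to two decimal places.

-0.10

The stratified and pooled comparisons disagree (Variant X wins within each traffic source; Variant W wins overall), so the answer turns on the causal role of traffic source.
Stratifying would compare variants among sessions the variants themselves sorted into traffic source groups — a form of selection on an intermediate. The unconditioned pooled rates give the total causal effect.
The causal difference is the pooled difference: 0.248 − 0.343 = -0.096.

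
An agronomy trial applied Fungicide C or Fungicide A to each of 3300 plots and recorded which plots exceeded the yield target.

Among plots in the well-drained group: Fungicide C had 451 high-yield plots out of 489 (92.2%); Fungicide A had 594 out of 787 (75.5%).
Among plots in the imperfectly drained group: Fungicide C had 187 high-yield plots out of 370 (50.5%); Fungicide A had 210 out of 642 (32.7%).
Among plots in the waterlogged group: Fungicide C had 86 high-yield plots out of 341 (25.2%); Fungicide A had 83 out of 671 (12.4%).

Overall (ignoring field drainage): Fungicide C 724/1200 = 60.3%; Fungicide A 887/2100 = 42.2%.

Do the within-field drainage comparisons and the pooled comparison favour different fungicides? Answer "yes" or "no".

Within each field drainage level (well-drained 92.2% vs 75.5%; imperfectly drained 50.5% vs 32.7%; waterlogged 25.2% vs 12.4%), Fungicide C has the higher rate every time. Pooled: 60.3% vs 42.2% — Fungicide C has the higher rate overall. They agree.

no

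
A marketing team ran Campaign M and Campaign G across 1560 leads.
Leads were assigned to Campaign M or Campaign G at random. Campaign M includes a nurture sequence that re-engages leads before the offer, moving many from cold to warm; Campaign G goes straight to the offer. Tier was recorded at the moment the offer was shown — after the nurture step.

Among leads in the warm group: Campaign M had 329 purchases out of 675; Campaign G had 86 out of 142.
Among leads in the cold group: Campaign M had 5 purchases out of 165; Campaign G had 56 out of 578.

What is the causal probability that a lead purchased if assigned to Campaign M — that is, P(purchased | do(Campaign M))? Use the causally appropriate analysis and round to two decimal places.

0.40

Engagement tier lies on the pathway campaign → engagement tier → outcome, so adjusting for it blocks the indirect effect. For the total causal effect of campaign, use the unadjusted pooled rates.
So P(outcome | do(Campaign M)) is just the pooled rate for Campaign M: 334/840 = 0.398.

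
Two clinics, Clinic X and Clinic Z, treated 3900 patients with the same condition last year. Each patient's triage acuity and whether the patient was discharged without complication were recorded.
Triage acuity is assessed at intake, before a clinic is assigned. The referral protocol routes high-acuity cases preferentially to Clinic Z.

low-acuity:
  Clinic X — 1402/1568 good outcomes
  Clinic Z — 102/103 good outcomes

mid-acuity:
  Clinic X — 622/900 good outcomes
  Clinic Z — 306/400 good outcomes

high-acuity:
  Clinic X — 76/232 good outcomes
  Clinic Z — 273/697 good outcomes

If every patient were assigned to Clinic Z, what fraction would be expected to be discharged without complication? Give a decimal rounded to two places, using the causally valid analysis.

0.77

The triage acuity-specific comparison favours Clinic Z throughout, but the pooled figures favour Clinic X. The question is whether to condition on triage acuity.
Here triage acuity is a common cause — it drives both which clinic a case falls under and the outcome. The crude comparison mixes populations; the stratum-specific rates are the causally relevant ones.
Standardising Clinic Z to the population triage acuity mix: 0.428·102/103 + 0.333·306/400 + 0.238·273/697 = 0.773.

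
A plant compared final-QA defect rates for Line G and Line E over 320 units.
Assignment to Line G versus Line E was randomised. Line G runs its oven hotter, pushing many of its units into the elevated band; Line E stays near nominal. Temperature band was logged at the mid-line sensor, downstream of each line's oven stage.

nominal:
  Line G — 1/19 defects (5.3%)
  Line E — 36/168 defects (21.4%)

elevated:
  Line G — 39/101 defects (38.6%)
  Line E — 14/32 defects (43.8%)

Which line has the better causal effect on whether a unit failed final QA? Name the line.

Line E

In-process temperature band lies on the pathway line → in-process temperature band → outcome, so adjusting for it blocks the indirect effect. For the total causal effect of line, use the unadjusted pooled rates.
Pooled: Line G 33.3% vs Line E 25.0%; Line E is lower overall.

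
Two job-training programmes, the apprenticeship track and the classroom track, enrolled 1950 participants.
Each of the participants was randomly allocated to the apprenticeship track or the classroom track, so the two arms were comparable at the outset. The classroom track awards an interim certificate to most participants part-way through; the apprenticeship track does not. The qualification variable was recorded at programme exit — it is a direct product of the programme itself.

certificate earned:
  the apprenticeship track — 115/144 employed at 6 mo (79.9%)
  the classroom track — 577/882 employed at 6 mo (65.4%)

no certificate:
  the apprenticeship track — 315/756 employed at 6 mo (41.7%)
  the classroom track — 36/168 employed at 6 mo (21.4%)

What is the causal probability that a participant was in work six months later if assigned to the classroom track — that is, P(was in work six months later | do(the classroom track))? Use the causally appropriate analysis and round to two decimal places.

0.58

the apprenticeship track is higher inside every qualification attained during the programme stratum but the classroom track is higher in aggregate. Whether to stratify depends on how qualification attained during the programme relates to the programme.
Qualification attained during the programme here is a post-treatment variable shaped by the programme; conditioning on it would introduce bias rather than remove it. The overall comparison is the causal one.
So P(outcome | do(the classroom track)) is just the pooled rate for the classroom track: 613/1050 = 0.584.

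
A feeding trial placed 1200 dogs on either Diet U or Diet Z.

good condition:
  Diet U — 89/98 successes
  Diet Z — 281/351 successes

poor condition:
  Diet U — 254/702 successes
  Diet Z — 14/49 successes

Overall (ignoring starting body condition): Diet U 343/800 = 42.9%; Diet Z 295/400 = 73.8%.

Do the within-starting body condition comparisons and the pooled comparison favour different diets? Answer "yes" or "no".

yes

Within each starting body condition level (good condition 90.8% vs 80.1%; poor condition 36.2% vs 28.6%), Diet U has the higher rate every time. Pooled: 42.9% vs 73.8% — Diet Z has the higher rate overall. The two comparisons disagree.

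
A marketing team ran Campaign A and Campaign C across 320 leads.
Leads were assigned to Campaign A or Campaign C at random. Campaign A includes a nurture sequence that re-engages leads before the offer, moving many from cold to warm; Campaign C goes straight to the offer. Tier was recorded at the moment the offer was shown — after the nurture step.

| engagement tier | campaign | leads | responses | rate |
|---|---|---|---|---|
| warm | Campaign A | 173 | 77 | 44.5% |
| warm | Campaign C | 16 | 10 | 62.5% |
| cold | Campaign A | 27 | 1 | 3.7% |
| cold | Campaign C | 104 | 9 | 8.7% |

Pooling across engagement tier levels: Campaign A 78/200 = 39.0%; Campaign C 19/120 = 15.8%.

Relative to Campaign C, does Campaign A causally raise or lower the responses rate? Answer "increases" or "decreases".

Stratifying would compare campaigns among leads the campaigns themselves sorted into engagement tier groups — a form of selection on an intermediate. The unconditioned pooled rates give the total causal effect.
Pooled: Campaign A 39.0% vs Campaign C 15.8%; Campaign A is higher overall.

increases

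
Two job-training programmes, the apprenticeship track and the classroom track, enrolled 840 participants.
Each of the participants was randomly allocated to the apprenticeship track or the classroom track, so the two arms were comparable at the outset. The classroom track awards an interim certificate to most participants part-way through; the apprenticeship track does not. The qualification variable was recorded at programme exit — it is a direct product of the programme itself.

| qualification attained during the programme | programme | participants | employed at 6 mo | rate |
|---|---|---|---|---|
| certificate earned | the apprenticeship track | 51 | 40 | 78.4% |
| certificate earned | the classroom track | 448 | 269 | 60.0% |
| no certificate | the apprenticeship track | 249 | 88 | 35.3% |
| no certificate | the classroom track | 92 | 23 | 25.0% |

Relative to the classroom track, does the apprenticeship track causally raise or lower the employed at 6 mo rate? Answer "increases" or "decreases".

decreases

Because the programme influences qualification attained during the programme, qualification attained during the programme is a post-treatment mediator, not a confounder. Stratifying on it would bias the estimate; the causal effect is the crude pooled difference.
Pooled: the apprenticeship track 42.7% vs the classroom track 54.1%; the classroom track is higher overall.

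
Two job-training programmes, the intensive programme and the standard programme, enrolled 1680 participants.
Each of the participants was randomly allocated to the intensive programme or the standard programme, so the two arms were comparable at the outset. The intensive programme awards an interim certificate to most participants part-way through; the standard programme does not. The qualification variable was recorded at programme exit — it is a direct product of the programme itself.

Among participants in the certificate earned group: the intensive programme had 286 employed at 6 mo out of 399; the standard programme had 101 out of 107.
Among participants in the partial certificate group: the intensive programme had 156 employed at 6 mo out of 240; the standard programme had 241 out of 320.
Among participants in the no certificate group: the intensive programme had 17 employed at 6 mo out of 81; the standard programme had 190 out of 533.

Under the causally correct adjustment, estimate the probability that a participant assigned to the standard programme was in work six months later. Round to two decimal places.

0.55

The stratified and pooled comparisons disagree (the standard programme wins within each qualification attained during the programme; the intensive programme wins overall), so the answer turns on the causal role of qualification attained during the programme.
Qualification attained during the programme is downstream of the programme. One should not condition on a consequence of treatment, so the overall rates are the right comparison.
So P(outcome | do(the standard programme)) is just the pooled rate for the standard programme: 532/960 = 0.554.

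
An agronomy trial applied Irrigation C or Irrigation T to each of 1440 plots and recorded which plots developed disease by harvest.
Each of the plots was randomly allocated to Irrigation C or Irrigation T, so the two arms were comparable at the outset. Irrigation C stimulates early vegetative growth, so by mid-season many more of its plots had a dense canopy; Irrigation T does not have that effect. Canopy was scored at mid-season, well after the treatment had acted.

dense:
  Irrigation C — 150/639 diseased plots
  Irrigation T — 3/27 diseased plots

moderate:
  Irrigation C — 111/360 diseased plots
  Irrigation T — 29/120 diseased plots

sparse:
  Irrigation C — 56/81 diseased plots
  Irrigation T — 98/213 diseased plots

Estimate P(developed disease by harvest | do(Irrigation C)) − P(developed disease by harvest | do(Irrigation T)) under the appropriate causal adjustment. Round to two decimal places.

Mid-season canopy is recorded after the irrigation and is itself shifted by it — it sits on the causal path from irrigation to outcome. Conditioning on a mediator would strip out part of the effect we want; the pooled comparison gives the total causal effect.
The causal difference is the pooled difference: 0.294 − 0.361 = -0.068.

-0.07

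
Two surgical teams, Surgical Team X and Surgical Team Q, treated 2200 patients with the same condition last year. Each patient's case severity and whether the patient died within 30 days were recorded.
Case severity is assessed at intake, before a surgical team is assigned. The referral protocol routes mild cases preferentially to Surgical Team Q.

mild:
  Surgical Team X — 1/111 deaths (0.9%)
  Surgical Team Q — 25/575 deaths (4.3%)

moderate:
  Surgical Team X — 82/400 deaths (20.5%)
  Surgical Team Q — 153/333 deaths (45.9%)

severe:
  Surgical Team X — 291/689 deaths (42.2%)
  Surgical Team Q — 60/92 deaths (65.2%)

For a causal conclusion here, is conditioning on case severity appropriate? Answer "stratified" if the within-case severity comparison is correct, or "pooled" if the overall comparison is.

The imbalance in case severity arose from how patients were allocated, not from anything the surgical team did; and case severity independently affects the outcome. The pooled gap is confounded — condition on case severity.
Within each level — mild: 0.9% vs 4.3%; moderate: 20.5% vs 45.9%; severe: 42.2% vs 65.2% — Surgical Team X is lower every time.

stratified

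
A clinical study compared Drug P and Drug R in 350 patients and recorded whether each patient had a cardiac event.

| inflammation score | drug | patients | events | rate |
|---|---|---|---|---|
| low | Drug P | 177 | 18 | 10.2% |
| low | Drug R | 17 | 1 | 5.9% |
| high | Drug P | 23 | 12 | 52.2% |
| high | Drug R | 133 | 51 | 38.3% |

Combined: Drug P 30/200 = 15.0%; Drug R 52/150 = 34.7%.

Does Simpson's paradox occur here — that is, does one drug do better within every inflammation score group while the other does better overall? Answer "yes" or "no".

Within each inflammation score level (low 10.2% vs 5.9%; high 52.2% vs 38.3%), Drug R has the lower rate every time. Pooled: 15.0% vs 34.7% — Drug P has the lower rate overall. The two comparisons disagree.

yes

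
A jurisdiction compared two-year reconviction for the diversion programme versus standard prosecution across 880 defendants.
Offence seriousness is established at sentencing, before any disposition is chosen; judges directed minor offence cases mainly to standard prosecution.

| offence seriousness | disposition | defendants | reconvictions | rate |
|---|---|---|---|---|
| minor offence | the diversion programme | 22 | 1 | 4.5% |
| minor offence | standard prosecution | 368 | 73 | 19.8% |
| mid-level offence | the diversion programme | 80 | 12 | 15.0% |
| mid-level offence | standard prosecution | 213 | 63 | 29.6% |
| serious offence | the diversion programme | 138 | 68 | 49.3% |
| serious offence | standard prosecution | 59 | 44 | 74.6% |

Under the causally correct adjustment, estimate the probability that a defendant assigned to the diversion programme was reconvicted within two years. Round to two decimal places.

Within every offence seriousness level the diversion programme has the lower rate, yet pooled standard prosecution does — Simpson's reversal.
Since offence seriousness is a pre-existing factor (not a product of the disposition) and it affects the outcome on its own, it is a confounder. The stratified rates, not the pooled rate, identify the causal effect.
Standardising the diversion programme to the population offence seriousness mix: 0.443·1/22 + 0.333·12/80 + 0.224·68/138 = 0.180.

0.18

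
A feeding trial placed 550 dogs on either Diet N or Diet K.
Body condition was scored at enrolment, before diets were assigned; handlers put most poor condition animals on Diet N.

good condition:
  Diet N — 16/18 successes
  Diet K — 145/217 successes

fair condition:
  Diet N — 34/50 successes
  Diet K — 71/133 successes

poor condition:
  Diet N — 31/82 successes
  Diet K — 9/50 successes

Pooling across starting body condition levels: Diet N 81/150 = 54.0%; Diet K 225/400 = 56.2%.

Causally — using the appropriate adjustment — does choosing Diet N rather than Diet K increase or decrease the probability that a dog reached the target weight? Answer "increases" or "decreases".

The starting body condition-specific comparison favours Diet N throughout, but the pooled figures favour Diet K. The question is whether to condition on starting body condition.
Starting body condition differs across diets for reasons unrelated to any effect of the diet itself, and it separately predicts the outcome — a classic confounder. We must compare within starting body condition levels.
Within each level — good condition: 88.9% vs 66.8%; fair condition: 68.0% vs 53.4%; poor condition: 37.8% vs 18.0% — Diet N is higher every time.

increases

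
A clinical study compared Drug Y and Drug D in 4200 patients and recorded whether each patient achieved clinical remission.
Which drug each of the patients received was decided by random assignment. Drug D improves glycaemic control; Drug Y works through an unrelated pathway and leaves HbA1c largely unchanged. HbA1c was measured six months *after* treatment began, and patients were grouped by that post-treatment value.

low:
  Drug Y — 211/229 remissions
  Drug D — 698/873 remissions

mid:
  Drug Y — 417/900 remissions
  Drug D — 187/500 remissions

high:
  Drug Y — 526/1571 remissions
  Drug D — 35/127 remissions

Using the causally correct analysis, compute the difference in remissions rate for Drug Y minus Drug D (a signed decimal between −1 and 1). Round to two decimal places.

Within every HbA1c level Drug Y has the higher rate, yet pooled Drug D does — Simpson's reversal.
HbA1c is downstream of the drug. One should not condition on a consequence of treatment, so the overall rates are the right comparison.
The causal difference is the pooled difference: 0.427 − 0.613 = -0.186.

-0.19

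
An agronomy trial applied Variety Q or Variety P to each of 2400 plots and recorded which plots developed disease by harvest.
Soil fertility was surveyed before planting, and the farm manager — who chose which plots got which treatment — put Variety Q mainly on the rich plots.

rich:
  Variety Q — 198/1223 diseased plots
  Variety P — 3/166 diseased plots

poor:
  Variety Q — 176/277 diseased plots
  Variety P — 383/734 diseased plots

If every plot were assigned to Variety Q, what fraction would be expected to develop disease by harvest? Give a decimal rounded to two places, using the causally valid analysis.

0.36

Variety P is lower inside every soil fertility stratum but Variety Q is lower in aggregate. Whether to stratify depends on how soil fertility relates to the variety.
The imbalance in soil fertility arose from how plots were allocated, not from anything the variety did; and soil fertility independently affects the outcome. The pooled gap is confounded — condition on soil fertility.
Standardising Variety Q to the population soil fertility mix: 0.579·198/1223 + 0.421·176/277 = 0.361.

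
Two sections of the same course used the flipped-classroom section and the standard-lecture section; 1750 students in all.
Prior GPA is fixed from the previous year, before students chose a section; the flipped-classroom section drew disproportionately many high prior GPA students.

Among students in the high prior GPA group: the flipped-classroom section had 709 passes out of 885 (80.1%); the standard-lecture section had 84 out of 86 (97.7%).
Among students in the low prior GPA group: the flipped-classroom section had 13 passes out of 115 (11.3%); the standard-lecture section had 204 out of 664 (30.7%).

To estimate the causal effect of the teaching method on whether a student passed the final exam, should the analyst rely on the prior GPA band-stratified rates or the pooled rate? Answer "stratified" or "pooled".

stratified

The prior GPA band-specific comparison favours the standard-lecture section throughout, but the pooled figures favour the flipped-classroom section. The question is whether to condition on prior GPA band.
Nothing the teaching method does changes prior GPA band; the imbalance is an allocation artefact. With prior GPA band also predicting the outcome, the pooled figure is confounded, and the within-stratum comparison is the causal one.
Within each level — high prior GPA: 80.1% vs 97.7%; low prior GPA: 11.3% vs 30.7% — the standard-lecture section is higher every time.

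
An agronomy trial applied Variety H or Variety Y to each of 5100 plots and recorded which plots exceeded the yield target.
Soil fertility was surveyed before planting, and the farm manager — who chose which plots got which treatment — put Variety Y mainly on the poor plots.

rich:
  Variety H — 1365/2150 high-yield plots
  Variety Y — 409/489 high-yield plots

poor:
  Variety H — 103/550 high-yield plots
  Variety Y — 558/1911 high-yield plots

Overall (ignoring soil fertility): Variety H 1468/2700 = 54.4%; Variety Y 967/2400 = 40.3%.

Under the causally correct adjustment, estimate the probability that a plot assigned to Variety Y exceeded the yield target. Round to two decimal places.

0.57

Soil fertility satisfies the back-door criterion: it is not a descendant of the variety, and it blocks the spurious path from variety to outcome. Adjusting for it (i.e., using the within-soil fertility rates) gives the causal effect.
Standardising Variety Y to the population soil fertility mix: 0.517·409/489 + 0.483·558/1911 = 0.574.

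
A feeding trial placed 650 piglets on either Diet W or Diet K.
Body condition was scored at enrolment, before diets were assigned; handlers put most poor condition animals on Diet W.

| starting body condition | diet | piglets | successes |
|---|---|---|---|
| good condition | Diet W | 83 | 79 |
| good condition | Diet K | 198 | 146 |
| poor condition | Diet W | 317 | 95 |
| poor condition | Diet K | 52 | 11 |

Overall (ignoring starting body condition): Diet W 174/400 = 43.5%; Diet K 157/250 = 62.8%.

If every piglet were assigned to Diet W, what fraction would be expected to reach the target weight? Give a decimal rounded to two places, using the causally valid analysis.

The stratified and pooled comparisons disagree (Diet W wins within each starting body condition; Diet K wins overall), so the answer turns on the causal role of starting body condition.
The imbalance in starting body condition arose from how piglets were allocated, not from anything the diet did; and starting body condition independently affects the outcome. The pooled gap is confounded — condition on starting body condition.
Standardising Diet W to the population starting body condition mix: 0.432·79/83 + 0.568·95/317 = 0.582.

0.58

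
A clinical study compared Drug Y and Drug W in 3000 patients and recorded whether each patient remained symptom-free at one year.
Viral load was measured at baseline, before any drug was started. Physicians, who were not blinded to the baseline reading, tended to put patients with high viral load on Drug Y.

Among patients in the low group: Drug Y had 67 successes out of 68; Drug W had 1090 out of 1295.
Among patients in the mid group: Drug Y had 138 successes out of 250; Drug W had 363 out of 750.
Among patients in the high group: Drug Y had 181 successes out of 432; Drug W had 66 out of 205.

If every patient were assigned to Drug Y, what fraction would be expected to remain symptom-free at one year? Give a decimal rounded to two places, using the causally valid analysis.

Since viral load is a pre-existing factor (not a product of the drug) and it affects the outcome on its own, it is a confounder. The stratified rates, not the pooled rate, identify the causal effect.
Standardising Drug Y to the population viral load mix: 0.454·67/68 + 0.333·138/250 + 0.212·181/432 = 0.721.

0.72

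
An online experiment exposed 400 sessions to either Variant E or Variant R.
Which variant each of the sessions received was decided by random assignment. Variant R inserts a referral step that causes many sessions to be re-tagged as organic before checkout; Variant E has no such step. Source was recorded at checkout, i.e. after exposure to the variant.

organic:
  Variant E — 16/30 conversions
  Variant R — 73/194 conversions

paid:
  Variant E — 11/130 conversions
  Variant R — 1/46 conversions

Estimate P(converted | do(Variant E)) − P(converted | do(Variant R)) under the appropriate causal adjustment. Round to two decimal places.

-0.14

Within every traffic source level Variant E has the higher rate, yet pooled Variant R does — Simpson's reversal.
Traffic source is downstream of the variant. One should not condition on a consequence of treatment, so the overall rates are the right comparison.
The causal difference is the pooled difference: 0.169 − 0.308 = -0.140.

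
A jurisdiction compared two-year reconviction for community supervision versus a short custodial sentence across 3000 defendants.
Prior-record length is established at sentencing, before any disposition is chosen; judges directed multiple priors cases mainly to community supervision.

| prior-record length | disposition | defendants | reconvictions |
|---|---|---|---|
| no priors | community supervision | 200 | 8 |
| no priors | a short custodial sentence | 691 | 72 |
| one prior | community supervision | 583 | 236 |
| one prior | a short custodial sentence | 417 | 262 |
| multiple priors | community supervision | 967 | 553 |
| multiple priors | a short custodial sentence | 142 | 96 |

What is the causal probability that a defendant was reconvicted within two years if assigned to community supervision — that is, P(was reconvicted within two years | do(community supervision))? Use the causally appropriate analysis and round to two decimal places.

0.36

Within every prior-record length level community supervision has the lower rate, yet pooled a short custodial sentence does — Simpson's reversal.
Prior-record length satisfies the back-door criterion: it is not a descendant of the disposition, and it blocks the spurious path from disposition to outcome. Adjusting for it (i.e., using the within-prior-record length rates) gives the causal effect.
Standardising community supervision to the population prior-record length mix: 0.297·8/200 + 0.333·236/583 + 0.370·553/967 = 0.358.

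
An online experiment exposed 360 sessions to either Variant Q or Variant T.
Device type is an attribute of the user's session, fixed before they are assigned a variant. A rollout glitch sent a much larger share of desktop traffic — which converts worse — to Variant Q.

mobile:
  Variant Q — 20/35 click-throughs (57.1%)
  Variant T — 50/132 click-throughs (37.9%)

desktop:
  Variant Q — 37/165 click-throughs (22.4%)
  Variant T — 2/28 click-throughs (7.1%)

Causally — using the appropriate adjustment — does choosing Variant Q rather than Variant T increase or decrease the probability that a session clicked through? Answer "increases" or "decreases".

increases

The device type-specific comparison favours Variant Q throughout, but the pooled figures favour Variant T. The question is whether to condition on device type.
Device type differs across variants for reasons unrelated to any effect of the variant itself, and it separately predicts the outcome — a classic confounder. We must compare within device type levels.
Within each level — mobile: 57.1% vs 37.9%; desktop: 22.4% vs 7.1% — Variant Q is higher every time.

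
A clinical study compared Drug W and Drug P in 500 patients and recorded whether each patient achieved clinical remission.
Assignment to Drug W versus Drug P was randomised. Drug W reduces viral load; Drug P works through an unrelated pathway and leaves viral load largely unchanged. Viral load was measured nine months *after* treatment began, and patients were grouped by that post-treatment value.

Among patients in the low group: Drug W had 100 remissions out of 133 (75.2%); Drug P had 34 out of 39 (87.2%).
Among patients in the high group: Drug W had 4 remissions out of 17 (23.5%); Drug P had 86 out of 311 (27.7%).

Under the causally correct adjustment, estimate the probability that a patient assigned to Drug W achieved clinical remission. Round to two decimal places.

0.69

Because the drug influences viral load, viral load is a post-treatment mediator, not a confounder. Stratifying on it would bias the estimate; the causal effect is the crude pooled difference.
So P(outcome | do(Drug W)) is just the pooled rate for Drug W: 104/150 = 0.693.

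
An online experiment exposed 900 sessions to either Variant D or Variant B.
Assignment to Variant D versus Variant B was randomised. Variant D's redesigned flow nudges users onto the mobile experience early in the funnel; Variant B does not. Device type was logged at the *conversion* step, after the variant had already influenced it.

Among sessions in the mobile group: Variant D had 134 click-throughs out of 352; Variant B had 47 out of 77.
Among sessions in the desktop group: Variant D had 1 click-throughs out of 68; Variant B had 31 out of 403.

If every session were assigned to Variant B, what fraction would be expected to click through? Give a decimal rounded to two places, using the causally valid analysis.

Device type is downstream of the variant. One should not condition on a consequence of treatment, so the overall rates are the right comparison.
So P(outcome | do(Variant B)) is just the pooled rate for Variant B: 78/480 = 0.163.

0.16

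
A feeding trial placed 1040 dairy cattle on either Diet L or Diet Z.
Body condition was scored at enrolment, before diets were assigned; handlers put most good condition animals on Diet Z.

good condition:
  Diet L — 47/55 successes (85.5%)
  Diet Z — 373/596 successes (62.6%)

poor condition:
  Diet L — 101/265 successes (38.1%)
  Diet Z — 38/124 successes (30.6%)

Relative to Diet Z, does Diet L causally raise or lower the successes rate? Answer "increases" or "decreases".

increases

Diet L is higher inside every starting body condition stratum but Diet Z is higher in aggregate. Whether to stratify depends on how starting body condition relates to the diet.
Since starting body condition is a pre-existing factor (not a product of the diet) and it affects the outcome on its own, it is a confounder. The stratified rates, not the pooled rate, identify the causal effect.
Within each level — good condition: 85.5% vs 62.6%; poor condition: 38.1% vs 30.6% — Diet L is higher every time.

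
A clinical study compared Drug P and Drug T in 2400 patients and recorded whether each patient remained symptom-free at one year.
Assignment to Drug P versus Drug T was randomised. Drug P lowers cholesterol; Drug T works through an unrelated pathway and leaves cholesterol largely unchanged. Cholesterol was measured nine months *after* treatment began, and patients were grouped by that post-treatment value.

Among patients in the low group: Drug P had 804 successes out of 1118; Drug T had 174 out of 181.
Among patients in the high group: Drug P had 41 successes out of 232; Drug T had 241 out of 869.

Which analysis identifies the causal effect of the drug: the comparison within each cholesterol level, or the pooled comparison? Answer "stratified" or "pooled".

pooled

The cholesterol-specific comparison favours Drug T throughout, but the pooled figures favour Drug P. The question is whether to condition on cholesterol.
Cholesterol is recorded after the drug and is itself shifted by it — it sits on the causal path from drug to outcome. Conditioning on a mediator would strip out part of the effect we want; the pooled comparison gives the total causal effect.
Pooled: Drug P 62.6% vs Drug T 39.5%; Drug P is higher overall.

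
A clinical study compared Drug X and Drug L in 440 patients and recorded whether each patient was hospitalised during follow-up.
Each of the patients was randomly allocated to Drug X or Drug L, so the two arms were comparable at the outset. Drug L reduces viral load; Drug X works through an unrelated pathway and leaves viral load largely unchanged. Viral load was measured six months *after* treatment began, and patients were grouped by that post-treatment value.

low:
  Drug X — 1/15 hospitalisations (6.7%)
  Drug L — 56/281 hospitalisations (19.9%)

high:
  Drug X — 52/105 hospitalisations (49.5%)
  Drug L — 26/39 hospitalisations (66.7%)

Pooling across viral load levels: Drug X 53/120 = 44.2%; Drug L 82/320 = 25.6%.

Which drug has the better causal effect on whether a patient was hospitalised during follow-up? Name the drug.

The viral load-specific comparison favours Drug X throughout, but the pooled figures favour Drug L. The question is whether to condition on viral load.
The distribution of viral load is itself part of what the drug does — it is an intermediate outcome. Holding it fixed would remove that part of the effect; the total effect is the pooled difference.
Pooled: Drug X 44.2% vs Drug L 25.6%; Drug L is lower overall.

Drug L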